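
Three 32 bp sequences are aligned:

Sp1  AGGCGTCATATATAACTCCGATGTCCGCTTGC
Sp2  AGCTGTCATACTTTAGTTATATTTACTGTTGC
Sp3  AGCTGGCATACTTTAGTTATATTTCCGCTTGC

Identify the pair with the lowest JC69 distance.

Sp1–Sp2: 13/32 differ, p = 0.406, d = 0.585.
Sp1–Sp3: 11/32 differ, p = 0.344, d = 0.460.
Sp2–Sp3: 4/32 differ, p = 0.125, d = 0.137.
The smallest distance is between Sp2 and Sp3.

Sp2 and Sp3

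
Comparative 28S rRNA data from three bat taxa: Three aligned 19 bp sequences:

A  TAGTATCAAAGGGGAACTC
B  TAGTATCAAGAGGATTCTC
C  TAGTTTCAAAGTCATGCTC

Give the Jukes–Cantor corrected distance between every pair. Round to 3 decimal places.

d(A,B) = 0.324, d(A,C) = 0.410, d(B,C) = 0.410

A–B: 5/19 sites differ → p ≈ 0.263158, d = −0.75 ln(1 − 0.350877) = 0.324100 ≈ 0.324.
A–C: 6/19 sites differ → p ≈ 0.315789, d = −0.75 ln(1 − 0.421052) = 0.409907 ≈ 0.410.
B–C: 6/19 sites differ → p ≈ 0.315789, d = −0.75 ln(1 − 0.421052) = 0.409907 ≈ 0.410.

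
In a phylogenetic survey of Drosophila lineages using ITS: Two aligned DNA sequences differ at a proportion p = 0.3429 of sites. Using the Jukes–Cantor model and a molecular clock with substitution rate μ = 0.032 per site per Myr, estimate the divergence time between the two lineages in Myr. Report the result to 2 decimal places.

7.16

d = −(3/4) ln(1 − 4p/3) = −0.75 ln(1 − 0.4572) = −0.75 ln(0.5428)
  = −0.75 × (-0.611014) = 0.458261 substitutions/site.
Under a molecular clock d = 2μt, so t = d/(2μ) = 0.458261 / (2 × 0.032) = 7.16 Myr.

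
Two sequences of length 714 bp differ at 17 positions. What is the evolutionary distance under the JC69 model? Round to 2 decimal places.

0.02

p = 17/714 ≈ 0.02381.
d = −(3/4) ln(1 − 4p/3) = −0.75 ln(1 − 0.031747) = −0.75 ln(0.968253)
  = −0.75 × (-0.032262) = 0.024197 substitutions/site.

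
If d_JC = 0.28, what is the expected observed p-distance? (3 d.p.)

p = (3/4)(1 − e^(−4d/3)) = 0.75 × (1 − e^(-0.373333)) = 0.75 × (1 − 0.688436) = 0.233673.

0.234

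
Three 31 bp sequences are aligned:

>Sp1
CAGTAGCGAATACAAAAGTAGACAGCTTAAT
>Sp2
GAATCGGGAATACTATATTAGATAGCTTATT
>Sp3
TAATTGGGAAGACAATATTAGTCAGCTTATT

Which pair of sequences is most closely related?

Sp1–Sp2: 9/31 differ, p = 0.290, d = 0.367.
Sp1–Sp3: 9/31 differ, p = 0.290, d = 0.367.
Sp2–Sp3: 6/31 differ, p = 0.194, d = 0.224.
The smallest distance is between Sp2 and Sp3.

Sp2 and Sp3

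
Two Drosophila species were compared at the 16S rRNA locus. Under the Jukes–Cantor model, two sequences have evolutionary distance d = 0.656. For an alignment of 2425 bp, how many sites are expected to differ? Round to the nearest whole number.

1060

Invert JC69: p = (3/4)(1 − e^(−4d/3)) = 0.75 × (1 − e^(-0.874667)) = 0.75 × (1 − 0.417001) = 0.437249.
Expected differing sites = pL ≈ 0.437249 × 2425 = 1060.328825 ≈ 1060.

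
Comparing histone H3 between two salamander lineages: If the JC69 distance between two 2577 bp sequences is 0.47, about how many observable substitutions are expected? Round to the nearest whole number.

900

Invert JC69: p = (3/4)(1 − e^(−4d/3)) = 0.75 × (1 − e^(-0.626667)) = 0.75 × (1 − 0.534370) = 0.349223.
Expected differing sites = pL ≈ 0.349223 × 2577 = 899.947671 ≈ 900.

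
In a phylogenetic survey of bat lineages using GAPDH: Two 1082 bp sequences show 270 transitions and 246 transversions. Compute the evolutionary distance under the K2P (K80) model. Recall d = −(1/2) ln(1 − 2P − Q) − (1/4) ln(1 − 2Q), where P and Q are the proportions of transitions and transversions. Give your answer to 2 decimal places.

0.80

P = 270/1082 ≈ 0.249538 and Q = 246/1082 ≈ 0.227357.
Under the Kimura two-parameter model, d = −½ ln(1 − 2P − Q) − ¼ ln(1 − 2Q).
1 − 2P − Q = 0.273567, giving −½ ln(0.273567) = 0.648104.
1 − 2Q = 0.545286, giving −¼ ln(0.545286) = 0.151611.
d = 0.648104 + 0.151611 = 0.799715.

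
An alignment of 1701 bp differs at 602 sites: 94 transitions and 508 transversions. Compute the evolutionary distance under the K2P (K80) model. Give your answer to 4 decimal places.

P = 94/1701 ≈ 0.055262 and Q = 508/1701 ≈ 0.298648.
Under the Kimura two-parameter model, d = −½ ln(1 − 2P − Q) − ¼ ln(1 − 2Q).
1 − 2P − Q = 0.590828, giving −½ ln(0.590828) = 0.263115.
1 − 2Q = 0.402704, giving −¼ ln(0.402704) = 0.227388.
d = 0.263115 + 0.227388 = 0.490503.

0.4905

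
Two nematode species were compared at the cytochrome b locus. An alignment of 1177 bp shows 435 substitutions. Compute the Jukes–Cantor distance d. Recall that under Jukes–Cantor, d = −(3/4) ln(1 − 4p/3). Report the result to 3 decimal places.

0.509

p = 435/1177 ≈ 0.369584.
d = −(3/4) ln(1 − 4p/3) = −0.75 ln(1 − 0.492779) = −0.75 ln(0.507221)
  = −0.75 × (-0.678808) = 0.509106 substitutions/site.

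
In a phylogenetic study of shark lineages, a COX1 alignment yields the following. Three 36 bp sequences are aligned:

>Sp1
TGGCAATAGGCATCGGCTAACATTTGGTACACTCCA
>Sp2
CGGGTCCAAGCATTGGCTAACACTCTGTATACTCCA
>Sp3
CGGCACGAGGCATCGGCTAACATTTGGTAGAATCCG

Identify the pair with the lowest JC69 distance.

Sp1 and Sp3

Sp1–Sp2: 11/36 differ, p = 0.306, d = 0.392.
Sp1–Sp3: 6/36 differ, p = 0.167, d = 0.188.
Sp2–Sp3: 11/36 differ, p = 0.306, d = 0.392.
The smallest distance is between Sp1 and Sp3.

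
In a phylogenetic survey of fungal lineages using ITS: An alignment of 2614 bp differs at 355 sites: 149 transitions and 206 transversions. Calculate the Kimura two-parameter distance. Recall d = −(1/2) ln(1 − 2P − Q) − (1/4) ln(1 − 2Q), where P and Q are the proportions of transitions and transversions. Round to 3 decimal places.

P = 149/2614 ≈ 0.057001 and Q = 206/2614 ≈ 0.078806.
Under the Kimura two-parameter model, d = −½ ln(1 − 2P − Q) − ¼ ln(1 − 2Q).
1 − 2P − Q = 0.807192, giving −½ ln(0.807192) = 0.107097.
1 − 2Q = 0.842388, giving −¼ ln(0.842388) = 0.042879.
d = 0.107097 + 0.042879 = 0.149976.

0.150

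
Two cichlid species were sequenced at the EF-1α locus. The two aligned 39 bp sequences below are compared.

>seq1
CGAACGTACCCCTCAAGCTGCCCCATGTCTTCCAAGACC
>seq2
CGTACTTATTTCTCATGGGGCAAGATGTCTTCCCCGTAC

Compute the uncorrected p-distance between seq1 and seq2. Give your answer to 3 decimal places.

The sequences differ at 15 of 39 positions.
p = 15/39 = 0.384615… ≈ 0.385 (to 3 d.p.).

0.385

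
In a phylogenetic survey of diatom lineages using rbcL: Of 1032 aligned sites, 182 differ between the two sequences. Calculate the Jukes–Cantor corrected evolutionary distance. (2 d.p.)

0.20

p = 182/1032 ≈ 0.176357.
d = −(3/4) ln(1 − 4p/3) = −0.75 ln(1 − 0.235143) = −0.75 ln(0.764857)
  = −0.75 × (-0.268066) = 0.201050 substitutions/site.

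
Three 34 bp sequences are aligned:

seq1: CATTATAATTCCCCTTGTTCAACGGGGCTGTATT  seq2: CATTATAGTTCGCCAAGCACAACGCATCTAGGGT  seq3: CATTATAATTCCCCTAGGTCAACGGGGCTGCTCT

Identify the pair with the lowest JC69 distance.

seq1–seq2: 13/34 differ, p = 0.382, d = 0.535.
seq1–seq3: 5/34 differ, p = 0.147, d = 0.164.
seq2–seq3: 12/34 differ, p = 0.353, d = 0.477.
The smallest distance is between seq1 and seq3.

seq1 and seq3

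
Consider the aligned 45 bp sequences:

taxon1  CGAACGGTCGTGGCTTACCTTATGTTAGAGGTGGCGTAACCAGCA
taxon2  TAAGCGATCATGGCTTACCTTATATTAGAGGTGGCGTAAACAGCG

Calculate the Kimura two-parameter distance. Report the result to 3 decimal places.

0.214

Of 45 sites, 7 differences are transitions and 1 are transversions, so P = 7/45 ≈ 0.155556 and Q = 1/45 ≈ 0.022222.
Under the Kimura two-parameter model, d = −½ ln(1 − 2P − Q) − ¼ ln(1 − 2Q).
1 − 2P − Q = 0.666666, giving −½ ln(0.666666) = 0.202733.
1 − 2Q = 0.955556, giving −¼ ln(0.955556) = 0.011365.
d = 0.202733 + 0.011365 = 0.214098.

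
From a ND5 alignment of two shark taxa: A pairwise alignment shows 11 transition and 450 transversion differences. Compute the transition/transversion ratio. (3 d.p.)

0.024

R = 11/450 = 0.024444… ≈ 0.024 (to 3 d.p.).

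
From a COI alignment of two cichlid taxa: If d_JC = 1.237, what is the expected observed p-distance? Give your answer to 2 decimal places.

0.61

p = (3/4)(1 − e^(−4d/3)) = 0.75 × (1 − e^(-1.649333)) = 0.75 × (1 − 0.192178) = 0.605867.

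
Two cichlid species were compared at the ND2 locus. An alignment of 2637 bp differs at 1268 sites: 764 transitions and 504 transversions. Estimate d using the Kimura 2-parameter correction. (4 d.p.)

0.8565

P = 764/2637 ≈ 0.289723 and Q = 504/2637 ≈ 0.191126.
Under the Kimura two-parameter model, d = −½ ln(1 − 2P − Q) − ¼ ln(1 − 2Q).
1 − 2P − Q = 0.229428, giving −½ ln(0.229428) = 0.736083.
1 − 2Q = 0.617748, giving −¼ ln(0.617748) = 0.120419.
d = 0.736083 + 0.120419 = 0.856502.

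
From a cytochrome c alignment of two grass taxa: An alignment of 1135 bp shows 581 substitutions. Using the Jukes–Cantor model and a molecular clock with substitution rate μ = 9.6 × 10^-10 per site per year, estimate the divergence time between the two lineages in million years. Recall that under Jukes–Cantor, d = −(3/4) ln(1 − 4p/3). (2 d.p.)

448.19

p = 581/1135 ≈ 0.511894.
d = −(3/4) ln(1 − 4p/3) = −0.75 ln(1 − 0.682525) = −0.75 ln(0.317475)
  = −0.75 × (-1.147356) = 0.860517 substitutions/site.
Under a molecular clock d = 2μt, so t = d/(2μ) = 0.860517 / (2 × 9.6 × 10^-10) = 448.19 million years.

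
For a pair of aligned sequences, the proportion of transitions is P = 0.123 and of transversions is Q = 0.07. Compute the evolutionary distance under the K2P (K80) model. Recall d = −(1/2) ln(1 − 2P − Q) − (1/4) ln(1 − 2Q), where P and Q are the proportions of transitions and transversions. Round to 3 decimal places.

Under the Kimura two-parameter model, d = −½ ln(1 − 2P − Q) − ¼ ln(1 − 2Q).
1 − 2P − Q = 0.684, giving −½ ln(0.684) = 0.189899.
1 − 2Q = 0.86, giving −¼ ln(0.86) = 0.037706.
d = 0.189899 + 0.037706 = 0.227605.

0.228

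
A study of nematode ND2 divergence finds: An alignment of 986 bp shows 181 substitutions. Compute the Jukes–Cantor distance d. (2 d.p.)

0.21

p = 181/986 ≈ 0.18357.
d = −(3/4) ln(1 − 4p/3) = −0.75 ln(1 − 0.24476) = −0.75 ln(0.75524)
  = −0.75 × (-0.280720) = 0.210540 substitutions/site.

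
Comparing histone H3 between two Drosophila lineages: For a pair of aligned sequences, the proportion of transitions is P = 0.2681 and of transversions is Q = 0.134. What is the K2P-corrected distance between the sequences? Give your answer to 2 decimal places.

Under the Kimura two-parameter model, d = −½ ln(1 − 2P − Q) − ¼ ln(1 − 2Q).
1 − 2P − Q = 0.3298, giving −½ ln(0.3298) = 0.554634.
1 − 2Q = 0.732, giving −¼ ln(0.732) = 0.077994.
d = 0.554634 + 0.077994 = 0.632628.

0.63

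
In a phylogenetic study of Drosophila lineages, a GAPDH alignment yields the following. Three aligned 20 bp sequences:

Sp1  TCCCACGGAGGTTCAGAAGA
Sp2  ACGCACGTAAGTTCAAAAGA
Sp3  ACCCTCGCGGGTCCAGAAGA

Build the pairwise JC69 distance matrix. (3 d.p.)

Sp1–Sp2: 5/20 sites differ → p = 0.25, d = −0.75 ln(1 − 0.333333) = 0.304098 ≈ 0.304.
Sp1–Sp3: 5/20 sites differ → p = 0.25, d = −0.75 ln(1 − 0.333333) = 0.304098 ≈ 0.304.
Sp2–Sp3: 7/20 sites differ → p = 0.35, d = −0.75 ln(1 − 0.466667) = 0.471457 ≈ 0.471.

d(Sp1,Sp2) = 0.304, d(Sp1,Sp3) = 0.304, d(Sp2,Sp3) = 0.471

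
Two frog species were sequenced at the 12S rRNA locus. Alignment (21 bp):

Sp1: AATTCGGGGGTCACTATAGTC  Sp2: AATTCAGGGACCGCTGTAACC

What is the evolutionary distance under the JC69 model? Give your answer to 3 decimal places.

The sequences differ at 7 of 21 sites (6, 10, 11, 13, 16, 19, 20), so p = 7/21 ≈ 0.333333.
d = −(3/4) ln(1 − 4p/3) = −0.75 ln(1 − 0.444444) = −0.75 ln(0.555556)
  = −0.75 × (-0.587786) = 0.440840 substitutions/site.

0.441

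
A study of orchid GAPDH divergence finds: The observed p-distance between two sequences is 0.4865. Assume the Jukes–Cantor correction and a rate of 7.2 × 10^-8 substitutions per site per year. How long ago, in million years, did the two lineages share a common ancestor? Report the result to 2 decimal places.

5.45

d = −(3/4) ln(1 − 4p/3) = −0.75 ln(1 − 0.648667) = −0.75 ln(0.351333)
  = −0.75 × (-1.046021) = 0.784516 substitutions/site.
Under a molecular clock d = 2μt, so t = d/(2μ) = 0.784516 / (2 × 7.2 × 10^-8) = 5.45 million years.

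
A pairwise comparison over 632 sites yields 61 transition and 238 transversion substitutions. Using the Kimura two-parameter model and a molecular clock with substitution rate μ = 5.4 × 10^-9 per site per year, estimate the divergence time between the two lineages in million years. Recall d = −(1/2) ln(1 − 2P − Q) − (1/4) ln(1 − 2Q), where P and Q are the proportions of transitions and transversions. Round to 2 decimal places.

71.42

P = 61/632 ≈ 0.096519 and Q = 238/632 ≈ 0.376582.
Under the Kimura two-parameter model, d = −½ ln(1 − 2P − Q) − ¼ ln(1 − 2Q).
1 − 2P − Q = 0.43038, giving −½ ln(0.43038) = 0.421543.
1 − 2Q = 0.246836, giving −¼ ln(0.246836) = 0.349758.
d = 0.421543 + 0.349758 = 0.771301.
Under a molecular clock d = 2μt, so t = d/(2μ) = 0.771301 / (2 × 5.4 × 10^-9) = 71.42 million years.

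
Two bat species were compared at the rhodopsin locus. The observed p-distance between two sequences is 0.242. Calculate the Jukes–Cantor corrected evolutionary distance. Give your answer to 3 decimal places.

d = −(3/4) ln(1 − 4p/3) = −0.75 ln(1 − 0.322667) = −0.75 ln(0.677333)
  = −0.75 × (-0.389592) = 0.292194 substitutions/site.

0.292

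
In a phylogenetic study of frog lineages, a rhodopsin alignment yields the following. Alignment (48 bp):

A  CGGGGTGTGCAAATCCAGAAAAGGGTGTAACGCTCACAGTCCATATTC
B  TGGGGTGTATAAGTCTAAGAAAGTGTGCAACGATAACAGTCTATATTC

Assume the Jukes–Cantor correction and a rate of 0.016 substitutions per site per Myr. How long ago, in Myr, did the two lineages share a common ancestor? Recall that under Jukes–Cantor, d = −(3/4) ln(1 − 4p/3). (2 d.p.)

9.50

The sequences differ at 12 of 48 sites, so p = 12/48 = 0.25.
d = −(3/4) ln(1 − 4p/3) = −0.75 ln(1 − 0.333333) = −0.75 ln(0.666667)
  = −0.75 × (-0.405465) = 0.304099 substitutions/site.
Under a molecular clock d = 2μt, so t = d/(2μ) = 0.304099 / (2 × 0.016) = 9.50 Myr.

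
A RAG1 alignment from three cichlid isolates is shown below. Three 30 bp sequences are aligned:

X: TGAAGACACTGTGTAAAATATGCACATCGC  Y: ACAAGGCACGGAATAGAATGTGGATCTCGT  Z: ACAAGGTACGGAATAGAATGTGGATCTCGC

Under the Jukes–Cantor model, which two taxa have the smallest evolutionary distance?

Y and Z

X–Y: 12/30 differ, p = 0.400, d = 0.572.
X–Z: 12/30 differ, p = 0.400, d = 0.572.
Y–Z: 2/30 differ, p = 0.067, d = 0.070.
The smallest distance is between Y and Z.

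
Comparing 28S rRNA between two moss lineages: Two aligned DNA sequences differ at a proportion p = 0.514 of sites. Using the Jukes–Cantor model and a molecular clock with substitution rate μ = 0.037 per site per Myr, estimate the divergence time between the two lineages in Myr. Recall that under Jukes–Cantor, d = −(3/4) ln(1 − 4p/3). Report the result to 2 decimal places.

d = −(3/4) ln(1 − 4p/3) = −0.75 ln(1 − 0.685333) = −0.75 ln(0.314667)
  = −0.75 × (-1.156240) = 0.867180 substitutions/site.
Under a molecular clock d = 2μt, so t = d/(2μ) = 0.867180 / (2 × 0.037) = 11.72 Myr.

11.72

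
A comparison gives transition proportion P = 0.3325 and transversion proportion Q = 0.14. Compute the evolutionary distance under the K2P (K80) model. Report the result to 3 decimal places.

Under the Kimura two-parameter model, d = −½ ln(1 − 2P − Q) − ¼ ln(1 − 2Q).
1 − 2P − Q = 0.195, giving −½ ln(0.195) = 0.817378.
1 − 2Q = 0.72, giving −¼ ln(0.72) = 0.082126.
d = 0.817378 + 0.082126 = 0.899504.

0.900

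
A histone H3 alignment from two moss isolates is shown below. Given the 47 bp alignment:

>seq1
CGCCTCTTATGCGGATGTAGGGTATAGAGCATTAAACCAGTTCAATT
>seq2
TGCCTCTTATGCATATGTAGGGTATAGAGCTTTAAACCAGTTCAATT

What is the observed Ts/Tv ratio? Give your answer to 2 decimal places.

1.00

Transitions are A↔G and C↔T; transversions are all other mismatches.
Transitions: 2. Transversions: 2.
R = 2/2 = 1.00.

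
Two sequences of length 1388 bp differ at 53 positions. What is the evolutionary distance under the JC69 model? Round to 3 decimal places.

p = 53/1388 ≈ 0.038184.
d = −(3/4) ln(1 − 4p/3) = −0.75 ln(1 − 0.050912) = −0.75 ln(0.949088)
  = −0.75 × (-0.052254) = 0.039191 substitutions/site.

0.039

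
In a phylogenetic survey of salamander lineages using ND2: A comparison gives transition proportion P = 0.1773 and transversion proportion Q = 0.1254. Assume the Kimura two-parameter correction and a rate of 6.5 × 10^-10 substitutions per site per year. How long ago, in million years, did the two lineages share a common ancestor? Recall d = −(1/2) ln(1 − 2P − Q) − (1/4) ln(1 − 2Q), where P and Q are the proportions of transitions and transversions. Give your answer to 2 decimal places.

Under the Kimura two-parameter model, d = −½ ln(1 − 2P − Q) − ¼ ln(1 − 2Q).
1 − 2P − Q = 0.52, giving −½ ln(0.52) = 0.326963.
1 − 2Q = 0.7492, giving −¼ ln(0.7492) = 0.072187.
d = 0.326963 + 0.072187 = 0.399150.
Under a molecular clock d = 2μt, so t = d/(2μ) = 0.399150 / (2 × 6.5 × 10^-10) = 307.04 million years.

307.04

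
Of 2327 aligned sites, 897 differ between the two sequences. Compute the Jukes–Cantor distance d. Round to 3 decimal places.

p = 897/2327 ≈ 0.385475.
d = −(3/4) ln(1 − 4p/3) = −0.75 ln(1 − 0.513967) = −0.75 ln(0.486033)
  = −0.75 × (-0.721479) = 0.541109 substitutions/site.

0.541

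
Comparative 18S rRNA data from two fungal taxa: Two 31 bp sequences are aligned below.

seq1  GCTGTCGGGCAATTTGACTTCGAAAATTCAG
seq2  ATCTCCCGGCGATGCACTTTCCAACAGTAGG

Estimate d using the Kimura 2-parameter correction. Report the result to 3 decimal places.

Of 31 sites, 9 differences are transitions and 8 are transversions, so P = 9/31 ≈ 0.290323 and Q = 8/31 ≈ 0.258065.
Under the Kimura two-parameter model, d = −½ ln(1 − 2P − Q) − ¼ ln(1 − 2Q).
1 − 2P − Q = 0.161289, giving −½ ln(0.161289) = 0.912279.
1 − 2Q = 0.48387, giving −¼ ln(0.48387) = 0.181485.
d = 0.912279 + 0.181485 = 1.093764.

1.094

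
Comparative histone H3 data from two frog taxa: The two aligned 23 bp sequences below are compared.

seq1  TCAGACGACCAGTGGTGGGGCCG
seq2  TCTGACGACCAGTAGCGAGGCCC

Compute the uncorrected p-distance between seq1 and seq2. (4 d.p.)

0.2174

The sequences differ at 5 of 23 positions (sites 3, 14, 16, 18, 23).
p = 5/23 = 0.217391… ≈ 0.2174 (to 4 d.p.).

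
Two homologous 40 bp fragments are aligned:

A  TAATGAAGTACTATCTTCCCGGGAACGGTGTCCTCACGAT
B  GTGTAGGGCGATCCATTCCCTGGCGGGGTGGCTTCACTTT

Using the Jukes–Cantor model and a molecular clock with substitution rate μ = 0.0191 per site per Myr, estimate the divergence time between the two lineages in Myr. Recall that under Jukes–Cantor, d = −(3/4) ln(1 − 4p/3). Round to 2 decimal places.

21.57

The sequences differ at 20 of 40 sites, so p = 20/40 = 0.5.
d = −(3/4) ln(1 − 4p/3) = −0.75 ln(1 − 0.666667) = −0.75 ln(0.333333)
  = −0.75 × (-1.098613) = 0.823960 substitutions/site.
Under a molecular clock d = 2μt, so t = d/(2μ) = 0.823960 / (2 × 0.0191) = 21.57 Myr.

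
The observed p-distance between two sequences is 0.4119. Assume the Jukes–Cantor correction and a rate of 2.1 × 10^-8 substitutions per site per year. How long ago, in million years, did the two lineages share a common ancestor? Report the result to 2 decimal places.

14.23

d = −(3/4) ln(1 − 4p/3) = −0.75 ln(1 − 0.5492) = −0.75 ln(0.4508)
  = −0.75 × (-0.796731) = 0.597548 substitutions/site.
Under a molecular clock d = 2μt, so t = d/(2μ) = 0.597548 / (2 × 2.1 × 10^-8) = 14.23 million years.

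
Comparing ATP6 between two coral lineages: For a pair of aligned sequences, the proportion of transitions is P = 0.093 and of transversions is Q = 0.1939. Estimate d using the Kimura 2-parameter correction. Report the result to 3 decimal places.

0.362

Under the Kimura two-parameter model, d = −½ ln(1 − 2P − Q) − ¼ ln(1 − 2Q).
1 − 2P − Q = 0.6201, giving −½ ln(0.6201) = 0.238937.
1 − 2Q = 0.6122, giving −¼ ln(0.6122) = 0.122674.
d = 0.238937 + 0.122674 = 0.361611.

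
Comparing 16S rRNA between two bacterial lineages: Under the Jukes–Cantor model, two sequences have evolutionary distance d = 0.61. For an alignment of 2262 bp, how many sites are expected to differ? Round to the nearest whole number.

Invert JC69: p = (3/4)(1 − e^(−4d/3)) = 0.75 × (1 − e^(-0.813333)) = 0.75 × (1 − 0.443378) = 0.417467.
Expected differing sites = pL ≈ 0.417467 × 2262 = 944.310354 ≈ 944.

944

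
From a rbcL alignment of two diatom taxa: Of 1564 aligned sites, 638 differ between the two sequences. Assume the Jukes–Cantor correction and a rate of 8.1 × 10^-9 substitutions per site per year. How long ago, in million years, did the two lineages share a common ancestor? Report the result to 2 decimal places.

36.35

p = 638/1564 ≈ 0.407928.
d = −(3/4) ln(1 − 4p/3) = −0.75 ln(1 − 0.543904) = −0.75 ln(0.456096)
  = −0.75 × (-0.785052) = 0.588789 substitutions/site.
Under a molecular clock d = 2μt, so t = d/(2μ) = 0.588789 / (2 × 8.1 × 10^-9) = 36.35 million years.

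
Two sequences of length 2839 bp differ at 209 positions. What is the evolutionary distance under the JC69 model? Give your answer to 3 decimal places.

p = 209/2839 ≈ 0.073617.
d = −(3/4) ln(1 − 4p/3) = −0.75 ln(1 − 0.098156) = −0.75 ln(0.901844)
  = −0.75 × (-0.103314) = 0.077486 substitutions/site.

0.077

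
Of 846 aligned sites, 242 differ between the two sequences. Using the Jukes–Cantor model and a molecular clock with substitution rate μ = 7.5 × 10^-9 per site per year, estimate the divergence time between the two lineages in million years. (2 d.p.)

24.02

p = 242/846 ≈ 0.286052.
d = −(3/4) ln(1 − 4p/3) = −0.75 ln(1 − 0.381403) = −0.75 ln(0.618597)
  = −0.75 × (-0.480301) = 0.360226 substitutions/site.
Under a molecular clock d = 2μt, so t = d/(2μ) = 0.360226 / (2 × 7.5 × 10^-9) = 24.02 million years.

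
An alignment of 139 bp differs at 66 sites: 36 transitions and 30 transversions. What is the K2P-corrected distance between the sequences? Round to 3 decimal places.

0.803

P = 36/139 ≈ 0.258993 and Q = 30/139 ≈ 0.215827.
Under the Kimura two-parameter model, d = −½ ln(1 − 2P − Q) − ¼ ln(1 − 2Q).
1 − 2P − Q = 0.266187, giving −½ ln(0.266187) = 0.661778.
1 − 2Q = 0.568346, giving −¼ ln(0.568346) = 0.141256.
d = 0.661778 + 0.141256 = 0.803034.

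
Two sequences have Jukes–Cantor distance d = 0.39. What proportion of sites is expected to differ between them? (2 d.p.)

0.30

p = (3/4)(1 − e^(−4d/3)) = 0.75 × (1 − e^(-0.52)) = 0.75 × (1 − 0.594521) = 0.304109.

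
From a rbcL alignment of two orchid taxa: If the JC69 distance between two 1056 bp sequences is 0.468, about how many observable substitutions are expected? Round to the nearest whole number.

Invert JC69: p = (3/4)(1 − e^(−4d/3)) = 0.75 × (1 − e^(-0.624)) = 0.75 × (1 − 0.535797) = 0.348152.
Expected differing sites = pL ≈ 0.348152 × 1056 = 367.648512 ≈ 368.

368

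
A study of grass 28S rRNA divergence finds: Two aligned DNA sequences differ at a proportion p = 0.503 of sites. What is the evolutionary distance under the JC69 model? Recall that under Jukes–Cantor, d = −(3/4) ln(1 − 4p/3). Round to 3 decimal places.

d = −(3/4) ln(1 − 4p/3) = −0.75 ln(1 − 0.670667) = −0.75 ln(0.329333)
  = −0.75 × (-1.110686) = 0.833015 substitutions/site.

0.833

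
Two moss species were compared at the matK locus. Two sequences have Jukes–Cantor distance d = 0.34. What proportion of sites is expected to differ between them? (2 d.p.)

p = (3/4)(1 − e^(−4d/3)) = 0.75 × (1 − e^(-0.453333)) = 0.75 × (1 − 0.635506) = 0.273371.

0.27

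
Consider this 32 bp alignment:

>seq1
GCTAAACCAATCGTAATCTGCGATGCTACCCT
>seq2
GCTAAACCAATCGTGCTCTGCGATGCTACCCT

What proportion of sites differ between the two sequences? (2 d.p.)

The sequences differ at 2 of 32 positions (sites 15, 16).
p = 2/32 = 0.0625 ≈ 0.06 (to 2 d.p.).

0.06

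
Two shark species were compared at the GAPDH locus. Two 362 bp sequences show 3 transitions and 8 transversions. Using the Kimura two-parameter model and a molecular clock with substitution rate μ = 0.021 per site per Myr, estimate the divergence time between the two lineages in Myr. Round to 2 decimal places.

0.74

P = 3/362 ≈ 0.008287 and Q = 8/362 ≈ 0.022099.
Under the Kimura two-parameter model, d = −½ ln(1 − 2P − Q) − ¼ ln(1 − 2Q).
1 − 2P − Q = 0.961327, giving −½ ln(0.961327) = 0.019720.
1 − 2Q = 0.955802, giving −¼ ln(0.955802) = 0.011301.
d = 0.019720 + 0.011301 = 0.031021.
Under a molecular clock d = 2μt, so t = d/(2μ) = 0.031021 / (2 × 0.021) = 0.74 Myr.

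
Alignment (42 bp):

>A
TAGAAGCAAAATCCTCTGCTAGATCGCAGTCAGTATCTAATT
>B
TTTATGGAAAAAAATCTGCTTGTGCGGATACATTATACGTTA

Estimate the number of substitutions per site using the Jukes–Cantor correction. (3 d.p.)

0.693

The sequences differ at 19 of 42 sites, so p = 19/42 ≈ 0.452381.
d = −(3/4) ln(1 − 4p/3) = −0.75 ln(1 − 0.603175) = −0.75 ln(0.396825)
  = −0.75 × (-0.924260) = 0.693195 substitutions/site.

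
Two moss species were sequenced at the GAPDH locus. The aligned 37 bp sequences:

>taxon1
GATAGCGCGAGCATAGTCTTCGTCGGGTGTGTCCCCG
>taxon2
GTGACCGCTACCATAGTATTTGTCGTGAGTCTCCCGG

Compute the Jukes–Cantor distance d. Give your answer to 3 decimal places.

0.379

The sequences differ at 11 of 37 sites, so p = 11/37 ≈ 0.297297.
d = −(3/4) ln(1 − 4p/3) = −0.75 ln(1 − 0.396396) = −0.75 ln(0.603604)
  = −0.75 × (-0.504837) = 0.378628 substitutions/site.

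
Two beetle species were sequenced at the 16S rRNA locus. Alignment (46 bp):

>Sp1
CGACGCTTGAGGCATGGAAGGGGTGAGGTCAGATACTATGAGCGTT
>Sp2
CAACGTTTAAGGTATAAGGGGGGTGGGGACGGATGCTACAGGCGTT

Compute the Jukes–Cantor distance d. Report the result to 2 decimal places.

0.43

The sequences differ at 15 of 46 sites, so p = 15/46 ≈ 0.326087.
d = −(3/4) ln(1 − 4p/3) = −0.75 ln(1 − 0.434783) = −0.75 ln(0.565217)
  = −0.75 × (-0.570546) = 0.427910 substitutions/site.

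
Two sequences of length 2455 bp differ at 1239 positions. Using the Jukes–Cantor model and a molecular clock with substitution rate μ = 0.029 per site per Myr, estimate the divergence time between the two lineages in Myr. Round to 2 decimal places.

p = 1239/2455 ≈ 0.504684.
d = −(3/4) ln(1 − 4p/3) = −0.75 ln(1 − 0.672912) = −0.75 ln(0.327088)
  = −0.75 × (-1.117526) = 0.838145 substitutions/site.
Under a molecular clock d = 2μt, so t = d/(2μ) = 0.838145 / (2 × 0.029) = 14.45 Myr.

14.45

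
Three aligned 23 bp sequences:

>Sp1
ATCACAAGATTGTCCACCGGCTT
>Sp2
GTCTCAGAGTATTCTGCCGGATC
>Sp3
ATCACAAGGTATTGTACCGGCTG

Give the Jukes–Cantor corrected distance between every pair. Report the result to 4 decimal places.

d(Sp1,Sp2) = 0.7614, d(Sp1,Sp3) = 0.3206, d(Sp2,Sp3) = 0.4674

Sp1–Sp2: 11/23 sites differ → p ≈ 0.478261, d = −0.75 ln(1 − 0.637681) = 0.761423 ≈ 0.7614.
Sp1–Sp3: 6/23 sites differ → p ≈ 0.26087, d = −0.75 ln(1 − 0.347827) = 0.320584 ≈ 0.3206.
Sp2–Sp3: 8/23 sites differ → p ≈ 0.347826, d = −0.75 ln(1 − 0.463768) = 0.467391 ≈ 0.4674.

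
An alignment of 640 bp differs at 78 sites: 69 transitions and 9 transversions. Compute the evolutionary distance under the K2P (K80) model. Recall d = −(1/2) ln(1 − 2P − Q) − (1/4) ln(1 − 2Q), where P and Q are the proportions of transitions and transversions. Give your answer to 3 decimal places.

P = 69/640 ≈ 0.107813 and Q = 9/640 ≈ 0.014063.
Under the Kimura two-parameter model, d = −½ ln(1 − 2P − Q) − ¼ ln(1 − 2Q).
1 − 2P − Q = 0.770311, giving −½ ln(0.770311) = 0.130480.
1 − 2Q = 0.971874, giving −¼ ln(0.971874) = 0.007132.
d = 0.130480 + 0.007132 = 0.137612.

0.138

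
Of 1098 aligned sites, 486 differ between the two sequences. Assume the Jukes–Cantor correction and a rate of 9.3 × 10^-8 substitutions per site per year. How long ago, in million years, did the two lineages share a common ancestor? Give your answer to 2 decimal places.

p = 486/1098 ≈ 0.442623.
d = −(3/4) ln(1 − 4p/3) = −0.75 ln(1 − 0.590164) = −0.75 ln(0.409836)
  = −0.75 × (-0.891998) = 0.668999 substitutions/site.
Under a molecular clock d = 2μt, so t = d/(2μ) = 0.668999 / (2 × 9.3 × 10^-8) = 3.60 million years.

3.60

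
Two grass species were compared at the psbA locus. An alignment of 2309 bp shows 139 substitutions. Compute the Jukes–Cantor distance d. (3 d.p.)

p = 139/2309 ≈ 0.060199.
d = −(3/4) ln(1 − 4p/3) = −0.75 ln(1 − 0.080265) = −0.75 ln(0.919735)
  = −0.75 × (-0.083670) = 0.062753 substitutions/site.

0.063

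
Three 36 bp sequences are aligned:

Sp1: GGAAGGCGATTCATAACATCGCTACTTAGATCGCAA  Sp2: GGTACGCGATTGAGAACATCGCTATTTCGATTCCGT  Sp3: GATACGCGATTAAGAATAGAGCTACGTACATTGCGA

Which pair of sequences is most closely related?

Sp1 and Sp2

Sp1–Sp2: 10/36 differ, p = 0.278, d = 0.347.
Sp1–Sp3: 12/36 differ, p = 0.333, d = 0.441.
Sp2–Sp3: 11/36 differ, p = 0.306, d = 0.392.
The smallest distance is between Sp1 and Sp2.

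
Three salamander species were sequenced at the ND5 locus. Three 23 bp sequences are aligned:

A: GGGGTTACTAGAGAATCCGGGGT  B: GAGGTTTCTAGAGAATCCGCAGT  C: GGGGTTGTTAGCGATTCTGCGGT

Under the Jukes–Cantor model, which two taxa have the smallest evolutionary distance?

A–B: 4/23 differ, p = 0.174, d = 0.198.
A–C: 6/23 differ, p = 0.261, d = 0.321.
B–C: 7/23 differ, p = 0.304, d = 0.390.
The smallest distance is between A and B.

A and B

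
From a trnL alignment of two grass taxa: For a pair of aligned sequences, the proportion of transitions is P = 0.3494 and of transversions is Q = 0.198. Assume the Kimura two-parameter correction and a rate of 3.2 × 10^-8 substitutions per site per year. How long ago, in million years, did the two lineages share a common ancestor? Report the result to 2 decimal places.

Under the Kimura two-parameter model, d = −½ ln(1 − 2P − Q) − ¼ ln(1 − 2Q).
1 − 2P − Q = 0.1032, giving −½ ln(0.1032) = 1.135543.
1 − 2Q = 0.604, giving −¼ ln(0.604) = 0.126045.
d = 1.135543 + 0.126045 = 1.261588.
Under a molecular clock d = 2μt, so t = d/(2μ) = 1.261588 / (2 × 3.2 × 10^-8) = 19.71 million years.

19.71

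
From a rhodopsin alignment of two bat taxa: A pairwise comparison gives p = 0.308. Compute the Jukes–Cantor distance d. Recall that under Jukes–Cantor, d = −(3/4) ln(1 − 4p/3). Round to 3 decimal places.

d = −(3/4) ln(1 − 4p/3) = −0.75 ln(1 − 0.410667) = −0.75 ln(0.589333)
  = −0.75 × (-0.528764) = 0.396573 substitutions/site.

0.397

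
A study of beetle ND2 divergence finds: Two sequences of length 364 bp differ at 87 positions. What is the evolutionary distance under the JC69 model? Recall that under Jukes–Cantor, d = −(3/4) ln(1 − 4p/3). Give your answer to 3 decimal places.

0.288

p = 87/364 ≈ 0.239011.
d = −(3/4) ln(1 − 4p/3) = −0.75 ln(1 − 0.318681) = −0.75 ln(0.681319)
  = −0.75 × (-0.383725) = 0.287794 substitutions/site.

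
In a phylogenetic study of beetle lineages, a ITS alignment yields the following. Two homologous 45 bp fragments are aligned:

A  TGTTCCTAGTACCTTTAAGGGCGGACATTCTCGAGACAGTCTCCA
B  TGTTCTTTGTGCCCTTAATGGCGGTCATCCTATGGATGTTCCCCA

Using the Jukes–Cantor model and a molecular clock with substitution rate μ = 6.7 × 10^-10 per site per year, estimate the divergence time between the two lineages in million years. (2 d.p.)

The sequences differ at 14 of 45 sites, so p = 14/45 ≈ 0.311111.
d = −(3/4) ln(1 − 4p/3) = −0.75 ln(1 − 0.414815) = −0.75 ln(0.585185)
  = −0.75 × (-0.535827) = 0.401870 substitutions/site.
Under a molecular clock d = 2μt, so t = d/(2μ) = 0.401870 / (2 × 6.7 × 10^-10) = 299.90 million years.

299.90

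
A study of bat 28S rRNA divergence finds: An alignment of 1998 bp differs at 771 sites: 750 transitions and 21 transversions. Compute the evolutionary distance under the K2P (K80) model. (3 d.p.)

P = 750/1998 ≈ 0.375375 and Q = 21/1998 ≈ 0.010511.
Under the Kimura two-parameter model, d = −½ ln(1 − 2P − Q) − ¼ ln(1 − 2Q).
1 − 2P − Q = 0.238739, giving −½ ln(0.238739) = 0.716192.
1 − 2Q = 0.978978, giving −¼ ln(0.978978) = 0.005312.
d = 0.716192 + 0.005312 = 0.721504.

0.722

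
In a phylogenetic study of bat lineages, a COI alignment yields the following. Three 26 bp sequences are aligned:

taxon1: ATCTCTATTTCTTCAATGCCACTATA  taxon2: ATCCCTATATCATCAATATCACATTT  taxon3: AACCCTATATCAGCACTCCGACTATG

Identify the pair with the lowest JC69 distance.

taxon1 and taxon2

taxon1–taxon2: 8/26 differ, p = 0.308, d = 0.396.
taxon1–taxon3: 9/26 differ, p = 0.346, d = 0.464.
taxon2–taxon3: 9/26 differ, p = 0.346, d = 0.464.
The smallest distance is between taxon1 and taxon2.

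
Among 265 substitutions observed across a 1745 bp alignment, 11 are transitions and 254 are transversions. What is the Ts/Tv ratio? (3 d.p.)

0.043

R = 11/254 = 0.043307… ≈ 0.043 (to 3 d.p.).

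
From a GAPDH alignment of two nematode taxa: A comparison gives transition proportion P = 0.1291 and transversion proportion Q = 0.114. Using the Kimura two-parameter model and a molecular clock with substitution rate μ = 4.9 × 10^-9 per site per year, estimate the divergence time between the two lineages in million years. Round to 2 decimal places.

Under the Kimura two-parameter model, d = −½ ln(1 − 2P − Q) − ¼ ln(1 − 2Q).
1 − 2P − Q = 0.6278, giving −½ ln(0.6278) = 0.232767.
1 − 2Q = 0.772, giving −¼ ln(0.772) = 0.064693.
d = 0.232767 + 0.064693 = 0.297460.
Under a molecular clock d = 2μt, so t = d/(2μ) = 0.297460 / (2 × 4.9 × 10^-9) = 30.35 million years.

30.35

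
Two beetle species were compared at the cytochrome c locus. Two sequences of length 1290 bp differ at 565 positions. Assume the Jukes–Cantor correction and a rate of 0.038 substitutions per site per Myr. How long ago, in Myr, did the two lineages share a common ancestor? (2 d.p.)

8.65

p = 565/1290 ≈ 0.437984.
d = −(3/4) ln(1 − 4p/3) = −0.75 ln(1 − 0.583979) = −0.75 ln(0.416021)
  = −0.75 × (-0.877020) = 0.657765 substitutions/site.
Under a molecular clock d = 2μt, so t = d/(2μ) = 0.657765 / (2 × 0.038) = 8.65 Myr.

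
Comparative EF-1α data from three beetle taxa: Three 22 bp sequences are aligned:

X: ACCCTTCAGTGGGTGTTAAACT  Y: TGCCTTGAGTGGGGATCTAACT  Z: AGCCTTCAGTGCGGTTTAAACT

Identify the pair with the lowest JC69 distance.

X–Y: 7/22 differ, p = 0.318, d = 0.414.
X–Z: 4/22 differ, p = 0.182, d = 0.208.
Y–Z: 6/22 differ, p = 0.273, d = 0.339.
The smallest distance is between X and Z.

X and Z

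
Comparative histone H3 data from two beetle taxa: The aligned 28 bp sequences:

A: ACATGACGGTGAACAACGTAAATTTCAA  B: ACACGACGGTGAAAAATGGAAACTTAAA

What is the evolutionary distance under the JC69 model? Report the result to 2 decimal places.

The sequences differ at 6 of 28 sites (4, 14, 17, 19, 23, 26), so p = 6/28 ≈ 0.214286.
d = −(3/4) ln(1 − 4p/3) = −0.75 ln(1 − 0.285715) = −0.75 ln(0.714285)
  = −0.75 × (-0.336473) = 0.252355 substitutions/site.

0.25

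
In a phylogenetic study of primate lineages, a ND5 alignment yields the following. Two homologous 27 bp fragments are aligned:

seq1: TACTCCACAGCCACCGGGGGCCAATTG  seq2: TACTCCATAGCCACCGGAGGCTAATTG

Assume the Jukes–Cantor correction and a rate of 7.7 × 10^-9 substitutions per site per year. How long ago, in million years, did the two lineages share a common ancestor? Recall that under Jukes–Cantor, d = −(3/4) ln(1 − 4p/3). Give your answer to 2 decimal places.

The sequences differ at 3 of 27 sites (8, 18, 22), so p = 3/27 ≈ 0.111111.
d = −(3/4) ln(1 − 4p/3) = −0.75 ln(1 − 0.148148) = −0.75 ln(0.851852)
  = −0.75 × (-0.160342) = 0.120257 substitutions/site.
Under a molecular clock d = 2μt, so t = d/(2μ) = 0.120257 / (2 × 7.7 × 10^-9) = 7.81 million years.

7.81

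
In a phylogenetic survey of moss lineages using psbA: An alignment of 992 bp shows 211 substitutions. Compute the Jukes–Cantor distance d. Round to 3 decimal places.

p = 211/992 ≈ 0.212702.
d = −(3/4) ln(1 − 4p/3) = −0.75 ln(1 − 0.283603) = −0.75 ln(0.716397)
  = −0.75 × (-0.333521) = 0.250141 substitutions/site.

0.250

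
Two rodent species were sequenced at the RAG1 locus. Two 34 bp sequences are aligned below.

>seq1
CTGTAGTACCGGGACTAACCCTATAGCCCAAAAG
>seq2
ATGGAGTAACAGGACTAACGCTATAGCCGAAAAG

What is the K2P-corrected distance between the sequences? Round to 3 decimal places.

Of 34 sites, 1 differences are transitions and 5 are transversions, so P = 1/34 ≈ 0.029412 and Q = 5/34 ≈ 0.147059.
Under the Kimura two-parameter model, d = −½ ln(1 − 2P − Q) − ¼ ln(1 − 2Q).
1 − 2P − Q = 0.794117, giving −½ ln(0.794117) = 0.115262.
1 − 2Q = 0.705882, giving −¼ ln(0.705882) = 0.087077.
d = 0.115262 + 0.087077 = 0.202339.

0.202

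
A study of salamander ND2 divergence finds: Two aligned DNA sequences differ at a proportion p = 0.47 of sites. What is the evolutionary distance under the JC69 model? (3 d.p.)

d = −(3/4) ln(1 − 4p/3) = −0.75 ln(1 − 0.626667) = −0.75 ln(0.373333)
  = −0.75 × (-0.985284) = 0.738963 substitutions/site.

0.739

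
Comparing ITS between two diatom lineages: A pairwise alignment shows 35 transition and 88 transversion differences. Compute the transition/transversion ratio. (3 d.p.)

0.398

R = 35/88 = 0.397727… ≈ 0.398 (to 3 d.p.).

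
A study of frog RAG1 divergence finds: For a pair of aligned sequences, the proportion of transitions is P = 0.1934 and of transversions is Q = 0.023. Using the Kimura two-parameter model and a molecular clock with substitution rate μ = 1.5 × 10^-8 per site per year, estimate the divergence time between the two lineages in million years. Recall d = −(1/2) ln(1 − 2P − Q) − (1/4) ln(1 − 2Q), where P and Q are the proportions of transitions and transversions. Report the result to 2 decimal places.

Under the Kimura two-parameter model, d = −½ ln(1 − 2P − Q) − ¼ ln(1 − 2Q).
1 − 2P − Q = 0.5902, giving −½ ln(0.5902) = 0.263647.
1 − 2Q = 0.954, giving −¼ ln(0.954) = 0.011773.
d = 0.263647 + 0.011773 = 0.275420.
Under a molecular clock d = 2μt, so t = d/(2μ) = 0.275420 / (2 × 1.5 × 10^-8) = 9.18 million years.

9.18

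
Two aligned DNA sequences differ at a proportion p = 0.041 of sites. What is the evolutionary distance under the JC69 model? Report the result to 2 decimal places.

d = −(3/4) ln(1 − 4p/3) = −0.75 ln(1 − 0.054667) = −0.75 ln(0.945333)
  = −0.75 × (-0.056218) = 0.042164 substitutions/site.

0.04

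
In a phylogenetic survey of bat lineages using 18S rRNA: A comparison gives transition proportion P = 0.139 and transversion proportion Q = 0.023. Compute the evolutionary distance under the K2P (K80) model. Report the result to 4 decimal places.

0.1908

Under the Kimura two-parameter model, d = −½ ln(1 − 2P − Q) − ¼ ln(1 − 2Q).
1 − 2P − Q = 0.699, giving −½ ln(0.699) = 0.179052.
1 − 2Q = 0.954, giving −¼ ln(0.954) = 0.011773.
d = 0.179052 + 0.011773 = 0.190825.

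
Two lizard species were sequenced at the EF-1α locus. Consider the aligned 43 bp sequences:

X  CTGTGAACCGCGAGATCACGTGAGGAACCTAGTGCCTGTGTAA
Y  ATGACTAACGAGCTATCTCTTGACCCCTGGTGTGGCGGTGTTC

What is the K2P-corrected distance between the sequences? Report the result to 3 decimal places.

1.323

Of 43 sites, 1 differences are transitions and 21 are transversions, so P = 1/43 ≈ 0.023256 and Q = 21/43 ≈ 0.488372.
Under the Kimura two-parameter model, d = −½ ln(1 − 2P − Q) − ¼ ln(1 − 2Q).
1 − 2P − Q = 0.465116, giving −½ ln(0.465116) = 0.382734.
1 − 2Q = 0.023256, giving −¼ ln(0.023256) = 0.940298.
d = 0.382734 + 0.940298 = 1.323032.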